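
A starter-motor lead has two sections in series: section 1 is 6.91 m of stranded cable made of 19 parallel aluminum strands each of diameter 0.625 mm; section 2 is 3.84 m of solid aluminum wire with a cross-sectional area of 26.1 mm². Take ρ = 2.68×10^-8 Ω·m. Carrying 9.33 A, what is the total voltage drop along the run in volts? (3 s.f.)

Section 1: A_strand = π(3.1250e-04)² = 3.068e-07 m²; R₁ = ρL/(N·A_s) = (2.68×10^-8)(6.91)/(19×3.068e-07) = 0.03177 Ω
Section 2: A = 26.1 mm² = 2.610e-05 m²
R₂ = (2.68×10^-8)(3.84)/(2.610e-05) = 0.003943 Ω
R = R₁ + R₂ = 0.03571 Ω
V = IR = 9.33 × 0.03571 = 0.333 V

0.333 V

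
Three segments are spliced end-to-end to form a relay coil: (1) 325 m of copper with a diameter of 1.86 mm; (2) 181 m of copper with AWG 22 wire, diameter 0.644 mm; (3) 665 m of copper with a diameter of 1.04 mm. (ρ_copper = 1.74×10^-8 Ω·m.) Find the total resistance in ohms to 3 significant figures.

25.4 Ω

Seg 1: A = π(d/2)² = π(9.3000e-04 m)² = 2.717e-06 m²
R_1 = (1.74×10^-8)(325)/(2.717e-06) = 2.081 Ω
Seg 2: A = π(0.644/2 mm)² = π(3.2200e-04 m)² = 3.257e-07 m²
R_2 = (1.74×10^-8)(181)/(3.257e-07) = 9.669 Ω
Seg 3: A = π(d/2)² = π(5.2000e-04 m)² = 8.495e-07 m²
R_3 = (1.74×10^-8)(665)/(8.495e-07) = 13.62 Ω
R_total = R_1 + R_2 + R_3 = 25.4 Ω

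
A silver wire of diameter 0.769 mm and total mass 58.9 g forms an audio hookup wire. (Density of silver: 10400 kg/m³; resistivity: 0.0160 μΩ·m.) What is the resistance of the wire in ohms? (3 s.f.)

ρ = 0.0160 μΩ·m = 1.60×10^-8 Ω·m
A = π(d/2)² = π(3.8450e-04 m)² = 4.6445e-07 m²
L = m/(density·A) = 0.0589/(10400×4.6445e-07) = 12.19 m
R = ρL/A = (1.60×10^-8)(12.19)/(4.6445e-07) = 0.420 Ω

0.420 Ω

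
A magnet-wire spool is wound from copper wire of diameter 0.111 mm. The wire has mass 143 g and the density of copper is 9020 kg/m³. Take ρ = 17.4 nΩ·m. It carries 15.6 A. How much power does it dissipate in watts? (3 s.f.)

7.17×10^5 W

ρ = 17.4 nΩ·m = 1.74×10^-8 Ω·m
A = π(d/2)² = π(5.5500e-05 m)² = 9.6769e-09 m²
L = m/(density·A) = 0.143/(9020×9.6769e-09) = 1638 m
R = ρL/A = (1.74×10^-8)(1638)/(9.6769e-09) = 2946 Ω
P = I²R = (15.6)² × 2946 = 7.17×10^5 W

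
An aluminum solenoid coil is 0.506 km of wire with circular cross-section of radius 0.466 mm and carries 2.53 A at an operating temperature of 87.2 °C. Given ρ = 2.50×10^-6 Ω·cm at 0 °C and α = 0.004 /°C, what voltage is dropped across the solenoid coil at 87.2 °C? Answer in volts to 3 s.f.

ρ = 2.50×10^-6 Ω·cm = 2.50×10^-8 Ω·m
A = πr² = π(4.6600e-04 m)² = 6.822e-07 m²
R₍0₎ = ρL/A = (2.50×10^-8)(506)/(6.822e-07) = 18.54 Ω
R₍87.2₎ = R₍0₎(1 + αΔT) = 18.54 × (1 + 0.004×87.2) = 25.01 Ω
V = IR = 2.53 × 25.01 = 63.3 V

63.3 V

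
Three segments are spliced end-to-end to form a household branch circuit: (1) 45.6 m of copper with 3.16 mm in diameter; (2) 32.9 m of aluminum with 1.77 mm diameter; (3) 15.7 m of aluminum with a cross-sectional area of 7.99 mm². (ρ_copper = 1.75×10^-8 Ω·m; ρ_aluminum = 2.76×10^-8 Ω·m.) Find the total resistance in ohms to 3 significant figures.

0.525 Ω

Seg 1: A = π(d/2)² = π(1.5800e-03 m)² = 7.843e-06 m²
R_1 = (1.75×10^-8)(45.6)/(7.843e-06) = 0.1018 Ω
Seg 2: A = π(d/2)² = π(8.8500e-04 m)² = 2.461e-06 m²
R_2 = (2.76×10^-8)(32.9)/(2.461e-06) = 0.369 Ω
Seg 3: A = 7.99 mm² = 7.990e-06 m²
R_3 = (2.76×10^-8)(15.7)/(7.990e-06) = 0.05423 Ω
R_total = R_1 + R_2 + R_3 = 0.525 Ω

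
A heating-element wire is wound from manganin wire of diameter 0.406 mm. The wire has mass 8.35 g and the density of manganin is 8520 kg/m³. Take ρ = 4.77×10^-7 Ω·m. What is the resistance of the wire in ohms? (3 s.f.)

27.9 Ω

A = π(d/2)² = π(2.0300e-04 m)² = 1.2946e-07 m²
L = m/(density·A) = 0.00835/(8520×1.2946e-07) = 7.57 m
R = ρL/A = (4.77×10^-7)(7.57)/(1.2946e-07) = 27.9 Ω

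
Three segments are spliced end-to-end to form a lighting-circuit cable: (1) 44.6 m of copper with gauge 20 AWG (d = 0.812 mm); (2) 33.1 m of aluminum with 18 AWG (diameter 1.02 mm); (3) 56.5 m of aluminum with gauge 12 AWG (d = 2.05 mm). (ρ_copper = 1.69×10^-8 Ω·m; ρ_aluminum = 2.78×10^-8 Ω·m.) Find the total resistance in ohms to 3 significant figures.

3.06 Ω

Seg 1: A = π(0.812/2 mm)² = π(4.0600e-04 m)² = 5.178e-07 m²
R_1 = (1.69×10^-8)(44.6)/(5.178e-07) = 1.456 Ω
Seg 2: A = π(1.02/2 mm)² = π(5.1000e-04 m)² = 8.171e-07 m²
R_2 = (2.78×10^-8)(33.1)/(8.171e-07) = 1.126 Ω
Seg 3: A = π(2.05/2 mm)² = π(1.0250e-03 m)² = 3.301e-06 m²
R_3 = (2.78×10^-8)(56.5)/(3.301e-06) = 0.4759 Ω
R_total = R_1 + R_2 + R_3 = 3.06 Ω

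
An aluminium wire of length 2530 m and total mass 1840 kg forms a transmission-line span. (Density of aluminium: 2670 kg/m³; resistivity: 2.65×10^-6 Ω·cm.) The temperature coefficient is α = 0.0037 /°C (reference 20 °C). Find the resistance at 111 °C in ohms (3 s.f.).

ρ = 2.65×10^-6 Ω·cm = 2.65×10^-8 Ω·m
A = m/(density·L) = 1840/(2670×2530) = 2.7239e-04 m²
R = ρL/A = (2.65×10^-8)(2530)/(2.7239e-04) = 0.2461 Ω
R(111 °C) = 0.2461 × (1 + 0.0037×91) = 0.329 Ω

0.329 Ω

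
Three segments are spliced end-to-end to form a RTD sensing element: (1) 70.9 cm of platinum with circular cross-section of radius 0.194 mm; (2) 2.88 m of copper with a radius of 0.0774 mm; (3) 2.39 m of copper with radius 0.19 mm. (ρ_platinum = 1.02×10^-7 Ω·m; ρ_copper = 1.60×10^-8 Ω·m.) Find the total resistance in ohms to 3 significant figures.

Seg 1: A = πr² = π(1.9400e-04 m)² = 1.182e-07 m²
R_1 = (1.02×10^-7)(0.709)/(1.182e-07) = 0.6116 Ω
Seg 2: A = πr² = π(7.7400e-05 m)² = 1.882e-08 m²
R_2 = (1.60×10^-8)(2.88)/(1.882e-08) = 2.448 Ω
Seg 3: A = πr² = π(1.9000e-04 m)² = 1.134e-07 m²
R_3 = (1.60×10^-8)(2.39)/(1.134e-07) = 0.3372 Ω
R_total = R_1 + R_2 + R_3 = 3.40 Ω

3.40 Ω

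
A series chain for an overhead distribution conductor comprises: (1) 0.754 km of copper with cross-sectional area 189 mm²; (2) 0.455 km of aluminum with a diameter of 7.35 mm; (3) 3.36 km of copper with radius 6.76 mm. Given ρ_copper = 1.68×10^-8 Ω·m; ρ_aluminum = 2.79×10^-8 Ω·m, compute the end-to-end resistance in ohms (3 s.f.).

0.759 Ω

Seg 1: A = 189 mm² = 1.890e-04 m²
R_1 = (1.68×10^-8)(754)/(1.890e-04) = 0.06702 Ω
Seg 2: A = π(d/2)² = π(3.6750e-03 m)² = 4.243e-05 m²
R_2 = (2.79×10^-8)(455)/(4.243e-05) = 0.2992 Ω
Seg 3: A = πr² = π(6.7600e-03 m)² = 1.436e-04 m²
R_3 = (1.68×10^-8)(3360)/(1.436e-04) = 0.3932 Ω
R_total = R_1 + R_2 + R_3 = 0.759 Ω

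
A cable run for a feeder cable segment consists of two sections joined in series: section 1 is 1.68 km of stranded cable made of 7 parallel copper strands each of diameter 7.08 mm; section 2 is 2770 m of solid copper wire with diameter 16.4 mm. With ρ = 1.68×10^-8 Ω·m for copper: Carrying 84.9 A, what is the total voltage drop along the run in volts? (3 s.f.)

Section 1: A_strand = π(3.5400e-03)² = 3.937e-05 m²; R₁ = ρL/(N·A_s) = (1.68×10^-8)(1680)/(7×3.937e-05) = 0.1024 Ω
Section 2: A = π(d/2)² = π(8.2000e-03 m)² = 2.112e-04 m²
R₂ = (1.68×10^-8)(2770)/(2.112e-04) = 0.2203 Ω
R = R₁ + R₂ = 0.3227 Ω
V = IR = 84.9 × 0.3227 = 27.4 V

27.4 V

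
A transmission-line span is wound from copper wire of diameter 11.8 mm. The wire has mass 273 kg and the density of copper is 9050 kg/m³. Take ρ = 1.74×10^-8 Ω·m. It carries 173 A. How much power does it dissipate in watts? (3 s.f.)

A = π(d/2)² = π(5.9000e-03 m)² = 1.0936e-04 m²
L = m/(density·A) = 273/(9050×1.0936e-04) = 275.8 m
R = ρL/A = (1.74×10^-8)(275.8)/(1.0936e-04) = 0.04389 Ω
P = I²R = (173)² × 0.04389 = 1310 W

1310 W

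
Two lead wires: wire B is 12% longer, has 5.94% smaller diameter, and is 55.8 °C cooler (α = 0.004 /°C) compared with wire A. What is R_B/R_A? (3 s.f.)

0.983

R ∝ ρL/d² with ρ ∝ (1+αΔT), so R_B/R_A = (1 + 12/100) × (1 − 5.94/100)⁻² × (1 − 0.004×55.8)
= 1.12 × 1.13 × 0.7768 = 0.983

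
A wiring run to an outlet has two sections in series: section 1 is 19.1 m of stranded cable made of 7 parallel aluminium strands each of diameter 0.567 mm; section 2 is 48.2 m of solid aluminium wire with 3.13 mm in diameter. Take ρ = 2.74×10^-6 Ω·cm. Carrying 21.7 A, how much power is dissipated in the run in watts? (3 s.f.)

220 W

ρ = 2.74×10^-6 Ω·cm = 2.74×10^-8 Ω·m
Section 1: A_strand = π(2.8350e-04)² = 2.525e-07 m²; R₁ = ρL/(N·A_s) = (2.74×10^-8)(19.1)/(7×2.525e-07) = 0.2961 Ω
Section 2: A = π(d/2)² = π(1.5650e-03 m)² = 7.694e-06 m²
R₂ = (2.74×10^-8)(48.2)/(7.694e-06) = 0.1716 Ω
R = R₁ + R₂ = 0.4677 Ω
P = I²R = (21.7)² × 0.4677 = 220 W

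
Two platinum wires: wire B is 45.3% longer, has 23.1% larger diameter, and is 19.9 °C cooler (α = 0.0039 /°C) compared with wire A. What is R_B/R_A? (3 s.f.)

0.884

R ∝ ρL/d² with ρ ∝ (1+αΔT), so R_B/R_A = (1 + 45.3/100) × (1 + 23.1/100)⁻² × (1 − 0.0039×19.9)
= 1.453 × 0.6599 × 0.9224 = 0.884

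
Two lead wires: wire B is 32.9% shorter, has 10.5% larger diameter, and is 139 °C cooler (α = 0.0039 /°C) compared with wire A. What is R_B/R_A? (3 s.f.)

R ∝ ρL/d² with ρ ∝ (1+αΔT), so R_B/R_A = (1 − 32.9/100) × (1 + 10.5/100)⁻² × (1 − 0.0039×139)
= 0.671 × 0.819 × 0.4579 = 0.252

0.252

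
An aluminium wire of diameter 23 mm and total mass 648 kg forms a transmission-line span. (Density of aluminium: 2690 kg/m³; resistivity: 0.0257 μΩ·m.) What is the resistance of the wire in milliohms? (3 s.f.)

ρ = 0.0257 μΩ·m = 2.57×10^-8 Ω·m
A = π(d/2)² = π(1.1500e-02 m)² = 4.1548e-04 m²
L = m/(density·A) = 648/(2690×4.1548e-04) = 579.8 m
R = ρL/A = (2.57×10^-8)(579.8)/(4.1548e-04) = 35.9 mΩ

35.9 mΩ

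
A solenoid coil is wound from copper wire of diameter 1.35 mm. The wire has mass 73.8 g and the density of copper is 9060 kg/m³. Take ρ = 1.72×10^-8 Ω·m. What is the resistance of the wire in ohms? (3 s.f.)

A = π(d/2)² = π(6.7500e-04 m)² = 1.4314e-06 m²
L = m/(density·A) = 0.0738/(9060×1.4314e-06) = 5.691 m
R = ρL/A = (1.72×10^-8)(5.691)/(1.4314e-06) = 0.0684 Ω

0.0684 Ω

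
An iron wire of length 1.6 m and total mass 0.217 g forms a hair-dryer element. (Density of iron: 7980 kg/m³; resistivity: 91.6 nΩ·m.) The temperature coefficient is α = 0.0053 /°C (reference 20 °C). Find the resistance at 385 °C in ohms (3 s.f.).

25.3 Ω

ρ = 91.6 nΩ·m = 9.16×10^-8 Ω·m
A = m/(density·L) = 2.170×10^-4/(7980×1.6) = 1.6996e-08 m²
R = ρL/A = (9.16×10^-8)(1.6)/(1.6996e-08) = 8.623 Ω
R(385 °C) = 8.623 × (1 + 0.0053×365) = 25.3 Ω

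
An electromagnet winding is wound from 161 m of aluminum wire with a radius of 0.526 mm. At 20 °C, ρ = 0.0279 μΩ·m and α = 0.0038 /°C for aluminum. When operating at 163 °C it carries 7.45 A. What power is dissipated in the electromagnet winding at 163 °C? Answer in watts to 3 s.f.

443 W

ρ = 0.0279 μΩ·m = 2.79×10^-8 Ω·m
A = πr² = π(5.2600e-04 m)² = 8.692e-07 m²
R₍20₎ = ρL/A = (2.79×10^-8)(161)/(8.692e-07) = 5.168 Ω
R₍163₎ = R₍20₎(1 + αΔT) = 5.168 × (1 + 0.0038×143) = 7.976 Ω
P = I²R = (7.45)² × 7.976 = 443 W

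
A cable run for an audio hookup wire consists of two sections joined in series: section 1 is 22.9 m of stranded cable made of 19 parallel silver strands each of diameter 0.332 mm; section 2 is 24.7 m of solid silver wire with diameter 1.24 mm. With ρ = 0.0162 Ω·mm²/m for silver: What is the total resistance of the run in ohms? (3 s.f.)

0.557 Ω

ρ = 0.0162 Ω·mm²/m = 1.62×10^-8 Ω·m
Section 1: A_strand = π(1.6600e-04)² = 8.657e-08 m²; R₁ = ρL/(N·A_s) = (1.62×10^-8)(22.9)/(19×8.657e-08) = 0.2255 Ω
Section 2: A = π(d/2)² = π(6.2000e-04 m)² = 1.208e-06 m²
R₂ = (1.62×10^-8)(24.7)/(1.208e-06) = 0.3313 Ω
R = R₁ + R₂ = 0.557 Ω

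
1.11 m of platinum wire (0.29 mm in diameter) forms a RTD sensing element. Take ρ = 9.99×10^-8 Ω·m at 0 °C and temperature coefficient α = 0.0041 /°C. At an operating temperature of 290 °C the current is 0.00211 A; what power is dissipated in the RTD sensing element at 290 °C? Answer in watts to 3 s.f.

1.64×10^-5 W

A = π(d/2)² = π(1.4500e-04 m)² = 6.605e-08 m²
R₍0₎ = ρL/A = (9.99×10^-8)(1.11)/(6.605e-08) = 1.679 Ω
R₍290₎ = R₍0₎(1 + αΔT) = 1.679 × (1 + 0.0041×290) = 3.675 Ω
P = I²R = (0.00211)² × 3.675 = 1.64×10^-5 W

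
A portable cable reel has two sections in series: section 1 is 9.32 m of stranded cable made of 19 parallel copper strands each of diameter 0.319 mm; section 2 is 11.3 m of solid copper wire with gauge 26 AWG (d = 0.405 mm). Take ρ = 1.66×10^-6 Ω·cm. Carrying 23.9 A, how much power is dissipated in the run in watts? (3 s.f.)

890 W

ρ = 1.66×10^-6 Ω·cm = 1.66×10^-8 Ω·m
Section 1: A_strand = π(1.5950e-04)² = 7.992e-08 m²; R₁ = ρL/(N·A_s) = (1.66×10^-8)(9.32)/(19×7.992e-08) = 0.1019 Ω
Section 2: A = π(0.405/2 mm)² = π(2.0250e-04 m)² = 1.288e-07 m²
R₂ = (1.66×10^-8)(11.3)/(1.288e-07) = 1.456 Ω
R = R₁ + R₂ = 1.558 Ω
P = I²R = (23.9)² × 1.558 = 890 W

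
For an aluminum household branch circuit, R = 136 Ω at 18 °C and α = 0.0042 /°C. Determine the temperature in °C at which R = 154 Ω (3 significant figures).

49.5 °C

R = R₀(1 + α(T − T₀)) ⇒ T = T₀ + (R/R₀ − 1)/α
T = 18 + (154/136 − 1)/0.0042 = 18 + (0.1324)/0.0042 = 49.5 °C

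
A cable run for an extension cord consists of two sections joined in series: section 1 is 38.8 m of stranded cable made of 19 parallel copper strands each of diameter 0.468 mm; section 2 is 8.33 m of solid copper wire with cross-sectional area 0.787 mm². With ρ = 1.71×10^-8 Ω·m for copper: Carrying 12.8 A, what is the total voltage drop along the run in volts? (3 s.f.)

Section 1: A_strand = π(2.3400e-04)² = 1.720e-07 m²; R₁ = ρL/(N·A_s) = (1.71×10^-8)(38.8)/(19×1.720e-07) = 0.203 Ω
Section 2: A = 0.787 mm² = 7.870e-07 m²
R₂ = (1.71×10^-8)(8.33)/(7.870e-07) = 0.181 Ω
R = R₁ + R₂ = 0.384 Ω
V = IR = 12.8 × 0.384 = 4.92 V

4.92 V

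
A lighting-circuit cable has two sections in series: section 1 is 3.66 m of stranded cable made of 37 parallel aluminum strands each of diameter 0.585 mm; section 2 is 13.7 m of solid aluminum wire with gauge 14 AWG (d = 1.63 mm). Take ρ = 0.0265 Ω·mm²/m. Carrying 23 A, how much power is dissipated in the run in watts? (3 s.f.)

ρ = 0.0265 Ω·mm²/m = 2.65×10^-8 Ω·m
Section 1: A_strand = π(2.9250e-04)² = 2.688e-07 m²; R₁ = ρL/(N·A_s) = (2.65×10^-8)(3.66)/(37×2.688e-07) = 0.009753 Ω
Section 2: A = π(1.63/2 mm)² = π(8.1500e-04 m)² = 2.087e-06 m²
R₂ = (2.65×10^-8)(13.7)/(2.087e-06) = 0.174 Ω
R = R₁ + R₂ = 0.1837 Ω
P = I²R = (23)² × 0.1837 = 97.2 W

97.2 W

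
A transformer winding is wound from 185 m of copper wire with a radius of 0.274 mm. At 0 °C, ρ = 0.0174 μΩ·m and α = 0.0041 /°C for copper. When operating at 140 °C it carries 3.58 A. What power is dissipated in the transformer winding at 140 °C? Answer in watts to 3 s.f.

ρ = 0.0174 μΩ·m = 1.74×10^-8 Ω·m
A = πr² = π(2.7400e-04 m)² = 2.359e-07 m²
R₍0₎ = ρL/A = (1.74×10^-8)(185)/(2.359e-07) = 13.65 Ω
R₍140₎ = R₍0₎(1 + αΔT) = 13.65 × (1 + 0.0041×140) = 21.48 Ω
P = I²R = (3.58)² × 21.48 = 275 W

275 W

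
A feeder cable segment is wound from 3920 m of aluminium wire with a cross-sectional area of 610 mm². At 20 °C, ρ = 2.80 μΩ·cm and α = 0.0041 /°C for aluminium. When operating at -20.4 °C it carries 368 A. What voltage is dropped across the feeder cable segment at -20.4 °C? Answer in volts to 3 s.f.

55.2 V

ρ = 2.80 μΩ·cm = 2.80×10^-8 Ω·m
A = 610 mm² = 6.100e-04 m²
R₍20₎ = ρL/A = (2.80×10^-8)(3920)/(6.100e-04) = 0.1799 Ω
R₍-20.4₎ = R₍20₎(1 + αΔT) = 0.1799 × (1 + 0.0041×-40.4) = 0.1501 Ω
V = IR = 368 × 0.1501 = 55.2 V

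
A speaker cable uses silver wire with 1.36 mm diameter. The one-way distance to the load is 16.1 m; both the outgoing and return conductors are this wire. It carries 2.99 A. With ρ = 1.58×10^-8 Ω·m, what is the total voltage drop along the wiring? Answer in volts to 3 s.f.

1.05 V

A = π(d/2)² = π(6.8000e-04 m)² = 1.453e-06 m²
Total conductor length (both ways) L = 2 × 16.1 = 32.2 m
R = ρL/A = (1.58×10^-8)(32.2)/(1.453e-06) = 0.3502 Ω
V = IR = 2.99 × 0.3502 = 1.05 V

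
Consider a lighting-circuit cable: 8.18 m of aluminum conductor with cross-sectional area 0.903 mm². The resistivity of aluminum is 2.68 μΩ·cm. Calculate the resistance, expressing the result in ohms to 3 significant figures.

ρ = 2.68 μΩ·cm = 2.68×10^-8 Ω·m
A = 0.903 mm² = 9.030e-07 m²
R = ρL/A = (2.68×10^-8)(8.18 m)/(9.030e-07 m²) = 0.243 Ω

0.243 Ω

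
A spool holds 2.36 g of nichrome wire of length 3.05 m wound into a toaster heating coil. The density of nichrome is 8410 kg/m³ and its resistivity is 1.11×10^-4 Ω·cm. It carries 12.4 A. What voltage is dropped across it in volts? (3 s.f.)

ρ = 1.11×10^-4 Ω·cm = 1.11×10^-6 Ω·m
A = m/(density·L) = 0.00236/(8410×3.05) = 9.2006e-08 m²
R = ρL/A = (1.11×10^-6)(3.05)/(9.2006e-08) = 36.8 Ω
V = IR = 12.4 × 36.8 = 456 V

456 V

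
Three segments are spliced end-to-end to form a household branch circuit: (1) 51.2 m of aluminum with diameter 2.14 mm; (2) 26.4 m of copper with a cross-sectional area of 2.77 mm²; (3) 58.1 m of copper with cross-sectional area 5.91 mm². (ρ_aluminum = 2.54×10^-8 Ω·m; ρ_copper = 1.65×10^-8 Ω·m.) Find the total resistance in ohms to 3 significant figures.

0.681 Ω

Seg 1: A = π(d/2)² = π(1.0700e-03 m)² = 3.597e-06 m²
R_1 = (2.54×10^-8)(51.2)/(3.597e-06) = 0.3616 Ω
Seg 2: A = 2.77 mm² = 2.770e-06 m²
R_2 = (1.65×10^-8)(26.4)/(2.770e-06) = 0.1573 Ω
Seg 3: A = 5.91 mm² = 5.910e-06 m²
R_3 = (1.65×10^-8)(58.1)/(5.910e-06) = 0.1622 Ω
R_total = R_1 + R_2 + R_3 = 0.681 Ω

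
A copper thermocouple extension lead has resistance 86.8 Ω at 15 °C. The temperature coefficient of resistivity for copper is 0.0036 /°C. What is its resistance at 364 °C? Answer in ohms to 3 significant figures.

196 Ω

ΔT = 364 − 15 = 349 °C
R = R₀(1 + αΔT) = 86.8 × (1 + 0.0036×349) = 86.8 × 2.256 = 196 Ω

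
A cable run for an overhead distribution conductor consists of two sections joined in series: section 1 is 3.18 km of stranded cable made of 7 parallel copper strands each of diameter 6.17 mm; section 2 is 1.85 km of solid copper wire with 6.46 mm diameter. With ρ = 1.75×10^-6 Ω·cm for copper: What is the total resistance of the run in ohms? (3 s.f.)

1.25 Ω

ρ = 1.75×10^-6 Ω·cm = 1.75×10^-8 Ω·m
Section 1: A_strand = π(3.0850e-03)² = 2.990e-05 m²; R₁ = ρL/(N·A_s) = (1.75×10^-8)(3180)/(7×2.990e-05) = 0.2659 Ω
Section 2: A = π(d/2)² = π(3.2300e-03 m)² = 3.278e-05 m²
R₂ = (1.75×10^-8)(1850)/(3.278e-05) = 0.9878 Ω
R = R₁ + R₂ = 1.25 Ω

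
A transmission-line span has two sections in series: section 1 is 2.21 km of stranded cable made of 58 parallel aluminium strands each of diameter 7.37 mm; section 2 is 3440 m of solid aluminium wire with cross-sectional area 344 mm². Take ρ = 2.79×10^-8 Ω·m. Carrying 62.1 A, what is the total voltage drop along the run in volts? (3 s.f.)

Section 1: A_strand = π(3.6850e-03)² = 4.266e-05 m²; R₁ = ρL/(N·A_s) = (2.79×10^-8)(2210)/(58×4.266e-05) = 0.02492 Ω
Section 2: A = 344 mm² = 3.440e-04 m²
R₂ = (2.79×10^-8)(3440)/(3.440e-04) = 0.279 Ω
R = R₁ + R₂ = 0.3039 Ω
V = IR = 62.1 × 0.3039 = 18.9 V

18.9 V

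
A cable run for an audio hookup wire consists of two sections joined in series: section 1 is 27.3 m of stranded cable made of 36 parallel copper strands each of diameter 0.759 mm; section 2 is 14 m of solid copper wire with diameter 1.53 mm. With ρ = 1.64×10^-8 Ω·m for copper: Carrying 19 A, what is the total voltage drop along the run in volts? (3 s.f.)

Section 1: A_strand = π(3.7950e-04)² = 4.525e-07 m²; R₁ = ρL/(N·A_s) = (1.64×10^-8)(27.3)/(36×4.525e-07) = 0.02749 Ω
Section 2: A = π(d/2)² = π(7.6500e-04 m)² = 1.839e-06 m²
R₂ = (1.64×10^-8)(14)/(1.839e-06) = 0.1249 Ω
R = R₁ + R₂ = 0.1524 Ω
V = IR = 19 × 0.1524 = 2.90 V

2.90 V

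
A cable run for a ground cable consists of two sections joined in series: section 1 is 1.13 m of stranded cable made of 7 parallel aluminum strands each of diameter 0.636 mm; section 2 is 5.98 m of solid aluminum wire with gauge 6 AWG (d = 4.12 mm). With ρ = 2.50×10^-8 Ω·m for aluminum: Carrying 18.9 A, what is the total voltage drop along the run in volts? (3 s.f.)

0.452 V

Section 1: A_strand = π(3.1800e-04)² = 3.177e-07 m²; R₁ = ρL/(N·A_s) = (2.50×10^-8)(1.13)/(7×3.177e-07) = 0.0127 Ω
Section 2: A = π(4.12/2 mm)² = π(2.0600e-03 m)² = 1.333e-05 m²
R₂ = (2.50×10^-8)(5.98)/(1.333e-05) = 0.01121 Ω
R = R₁ + R₂ = 0.02392 Ω
V = IR = 18.9 × 0.02392 = 0.452 V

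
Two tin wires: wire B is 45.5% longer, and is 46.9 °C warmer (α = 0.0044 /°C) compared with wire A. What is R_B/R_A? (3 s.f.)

1.76

R ∝ ρL/d² with ρ ∝ (1+αΔT), so R_B/R_A = (1 + 45.5/100) × (1 + 0.0044×46.9)
= 1.455 × 1.206 = 1.76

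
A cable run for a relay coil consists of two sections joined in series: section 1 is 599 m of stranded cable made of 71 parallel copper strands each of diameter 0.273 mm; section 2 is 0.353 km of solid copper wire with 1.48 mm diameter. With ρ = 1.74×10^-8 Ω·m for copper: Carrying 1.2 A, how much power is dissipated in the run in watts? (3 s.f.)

Section 1: A_strand = π(1.3650e-04)² = 5.853e-08 m²; R₁ = ρL/(N·A_s) = (1.74×10^-8)(599)/(71×5.853e-08) = 2.508 Ω
Section 2: A = π(d/2)² = π(7.4000e-04 m)² = 1.720e-06 m²
R₂ = (1.74×10^-8)(353)/(1.720e-06) = 3.57 Ω
R = R₁ + R₂ = 6.078 Ω
P = I²R = (1.2)² × 6.078 = 8.75 W

8.75 W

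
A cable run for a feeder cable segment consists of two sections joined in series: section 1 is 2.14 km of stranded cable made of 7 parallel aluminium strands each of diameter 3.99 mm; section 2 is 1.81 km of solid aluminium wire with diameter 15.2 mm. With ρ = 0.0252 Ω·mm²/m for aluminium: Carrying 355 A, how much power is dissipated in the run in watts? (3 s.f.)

ρ = 0.0252 Ω·mm²/m = 2.52×10^-8 Ω·m
Section 1: A_strand = π(1.9950e-03)² = 1.250e-05 m²; R₁ = ρL/(N·A_s) = (2.52×10^-8)(2140)/(7×1.250e-05) = 0.6161 Ω
Section 2: A = π(d/2)² = π(7.6000e-03 m)² = 1.815e-04 m²
R₂ = (2.52×10^-8)(1810)/(1.815e-04) = 0.2514 Ω
R = R₁ + R₂ = 0.8675 Ω
P = I²R = (355)² × 0.8675 = 1.09×10^5 W

1.09×10^5 W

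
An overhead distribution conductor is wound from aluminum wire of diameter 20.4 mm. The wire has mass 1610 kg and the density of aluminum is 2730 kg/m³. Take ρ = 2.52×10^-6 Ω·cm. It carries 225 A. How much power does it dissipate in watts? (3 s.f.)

7040 W

ρ = 2.52×10^-6 Ω·cm = 2.52×10^-8 Ω·m
A = π(d/2)² = π(1.0200e-02 m)² = 3.2685e-04 m²
L = m/(density·A) = 1610/(2730×3.2685e-04) = 1804 m
R = ρL/A = (2.52×10^-8)(1804)/(3.2685e-04) = 0.1391 Ω
P = I²R = (225)² × 0.1391 = 7040 W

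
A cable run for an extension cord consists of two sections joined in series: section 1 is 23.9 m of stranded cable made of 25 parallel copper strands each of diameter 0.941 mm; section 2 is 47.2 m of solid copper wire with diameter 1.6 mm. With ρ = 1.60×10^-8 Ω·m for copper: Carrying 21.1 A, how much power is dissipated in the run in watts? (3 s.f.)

Section 1: A_strand = π(4.7050e-04)² = 6.955e-07 m²; R₁ = ρL/(N·A_s) = (1.60×10^-8)(23.9)/(25×6.955e-07) = 0.02199 Ω
Section 2: A = π(d/2)² = π(8.0000e-04 m)² = 2.011e-06 m²
R₂ = (1.60×10^-8)(47.2)/(2.011e-06) = 0.3756 Ω
R = R₁ + R₂ = 0.3976 Ω
P = I²R = (21.1)² × 0.3976 = 177 W

177 W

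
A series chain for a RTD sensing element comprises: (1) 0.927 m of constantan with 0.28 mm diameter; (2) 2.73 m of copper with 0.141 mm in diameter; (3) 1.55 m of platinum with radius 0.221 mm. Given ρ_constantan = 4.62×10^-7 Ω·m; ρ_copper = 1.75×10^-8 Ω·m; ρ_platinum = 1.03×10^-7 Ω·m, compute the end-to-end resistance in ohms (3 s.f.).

11.1 Ω

Seg 1: A = π(d/2)² = π(1.4000e-04 m)² = 6.158e-08 m²
R_1 = (4.62×10^-7)(0.927)/(6.158e-08) = 6.955 Ω
Seg 2: A = π(d/2)² = π(7.0500e-05 m)² = 1.561e-08 m²
R_2 = (1.75×10^-8)(2.73)/(1.561e-08) = 3.06 Ω
Seg 3: A = πr² = π(2.2100e-04 m)² = 1.534e-07 m²
R_3 = (1.03×10^-7)(1.55)/(1.534e-07) = 1.04 Ω
R_total = R_1 + R_2 + R_3 = 11.1 Ω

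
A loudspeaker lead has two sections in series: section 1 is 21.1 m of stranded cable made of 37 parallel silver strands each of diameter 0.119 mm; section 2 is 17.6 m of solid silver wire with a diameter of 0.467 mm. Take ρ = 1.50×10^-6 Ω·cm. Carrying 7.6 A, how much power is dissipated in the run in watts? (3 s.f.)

ρ = 1.50×10^-6 Ω·cm = 1.50×10^-8 Ω·m
Section 1: A_strand = π(5.9500e-05)² = 1.112e-08 m²; R₁ = ρL/(N·A_s) = (1.50×10^-8)(21.1)/(37×1.112e-08) = 0.7691 Ω
Section 2: A = π(d/2)² = π(2.3350e-04 m)² = 1.713e-07 m²
R₂ = (1.50×10^-8)(17.6)/(1.713e-07) = 1.541 Ω
R = R₁ + R₂ = 2.31 Ω
P = I²R = (7.6)² × 2.31 = 133 W

133 W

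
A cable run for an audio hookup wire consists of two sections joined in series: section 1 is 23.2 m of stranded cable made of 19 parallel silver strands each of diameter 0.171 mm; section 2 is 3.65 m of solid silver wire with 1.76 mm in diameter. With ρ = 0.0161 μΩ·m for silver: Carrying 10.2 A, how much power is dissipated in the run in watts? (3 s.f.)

ρ = 0.0161 μΩ·m = 1.61×10^-8 Ω·m
Section 1: A_strand = π(8.5500e-05)² = 2.297e-08 m²; R₁ = ρL/(N·A_s) = (1.61×10^-8)(23.2)/(19×2.297e-08) = 0.856 Ω
Section 2: A = π(d/2)² = π(8.8000e-04 m)² = 2.433e-06 m²
R₂ = (1.61×10^-8)(3.65)/(2.433e-06) = 0.02415 Ω
R = R₁ + R₂ = 0.8802 Ω
P = I²R = (10.2)² × 0.8802 = 91.6 W

91.6 W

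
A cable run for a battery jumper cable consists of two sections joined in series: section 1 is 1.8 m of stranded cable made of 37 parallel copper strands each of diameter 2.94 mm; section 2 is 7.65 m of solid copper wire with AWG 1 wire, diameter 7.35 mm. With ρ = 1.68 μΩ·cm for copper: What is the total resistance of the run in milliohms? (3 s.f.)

3.15 mΩ

ρ = 1.68 μΩ·cm = 1.68×10^-8 Ω·m
Section 1: A_strand = π(1.4700e-03)² = 6.789e-06 m²; R₁ = ρL/(N·A_s) = (1.68×10^-8)(1.8)/(37×6.789e-06) = 1.204×10^-4 Ω
Section 2: A = π(7.35/2 mm)² = π(3.6750e-03 m)² = 4.243e-05 m²
R₂ = (1.68×10^-8)(7.65)/(4.243e-05) = 0.003029 Ω
R = R₁ + R₂ = 3.15 mΩ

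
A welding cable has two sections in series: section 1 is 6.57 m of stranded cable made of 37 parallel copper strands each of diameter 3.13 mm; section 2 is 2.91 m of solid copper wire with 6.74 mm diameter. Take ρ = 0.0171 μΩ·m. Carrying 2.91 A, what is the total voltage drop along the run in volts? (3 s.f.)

ρ = 0.0171 μΩ·m = 1.71×10^-8 Ω·m
Section 1: A_strand = π(1.5650e-03)² = 7.694e-06 m²; R₁ = ρL/(N·A_s) = (1.71×10^-8)(6.57)/(37×7.694e-06) = 3.946×10^-4 Ω
Section 2: A = π(d/2)² = π(3.3700e-03 m)² = 3.568e-05 m²
R₂ = (1.71×10^-8)(2.91)/(3.568e-05) = 0.001395 Ω
R = R₁ + R₂ = 0.001789 Ω
V = IR = 2.91 × 0.001789 = 0.00521 V

0.00521 V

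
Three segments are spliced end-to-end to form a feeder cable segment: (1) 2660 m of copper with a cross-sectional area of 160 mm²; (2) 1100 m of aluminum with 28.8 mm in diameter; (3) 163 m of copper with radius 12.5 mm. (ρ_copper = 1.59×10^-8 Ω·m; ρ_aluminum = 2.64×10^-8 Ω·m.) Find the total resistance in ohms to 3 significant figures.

0.314 Ω

Seg 1: A = 160 mm² = 1.600e-04 m²
R_1 = (1.59×10^-8)(2660)/(1.600e-04) = 0.2643 Ω
Seg 2: A = π(d/2)² = π(1.4400e-02 m)² = 6.514e-04 m²
R_2 = (2.64×10^-8)(1100)/(6.514e-04) = 0.04458 Ω
Seg 3: A = πr² = π(1.2500e-02 m)² = 4.909e-04 m²
R_3 = (1.59×10^-8)(163)/(4.909e-04) = 0.00528 Ω
R_total = R_1 + R_2 + R_3 = 0.314 Ω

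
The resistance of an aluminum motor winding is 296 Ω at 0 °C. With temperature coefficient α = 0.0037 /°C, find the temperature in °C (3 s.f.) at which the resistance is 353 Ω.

52.0 °C

R = R₀(1 + α(T − T₀)) ⇒ T = T₀ + (R/R₀ − 1)/α
T = 0 + (353/296 − 1)/0.0037 = 0 + (0.1926)/0.0037 = 52.0 °C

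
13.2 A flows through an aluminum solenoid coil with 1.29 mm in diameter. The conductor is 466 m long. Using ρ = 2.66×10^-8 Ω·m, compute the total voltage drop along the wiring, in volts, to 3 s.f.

125 V

A = π(d/2)² = π(6.4500e-04 m)² = 1.307e-06 m²
R = ρL/A = (2.66×10^-8)(466)/(1.307e-06) = 9.484 Ω
V = IR = 13.2 × 9.484 = 125 V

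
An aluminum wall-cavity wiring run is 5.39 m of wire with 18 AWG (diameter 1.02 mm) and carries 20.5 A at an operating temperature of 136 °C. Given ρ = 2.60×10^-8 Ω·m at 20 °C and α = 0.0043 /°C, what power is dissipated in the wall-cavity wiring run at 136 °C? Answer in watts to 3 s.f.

108 W

A = π(1.02/2 mm)² = π(5.1000e-04 m)² = 8.171e-07 m²
R₍20₎ = ρL/A = (2.60×10^-8)(5.39)/(8.171e-07) = 0.1715 Ω
R₍136₎ = R₍20₎(1 + αΔT) = 0.1715 × (1 + 0.0043×116) = 0.257 Ω
P = I²R = (20.5)² × 0.257 = 108 W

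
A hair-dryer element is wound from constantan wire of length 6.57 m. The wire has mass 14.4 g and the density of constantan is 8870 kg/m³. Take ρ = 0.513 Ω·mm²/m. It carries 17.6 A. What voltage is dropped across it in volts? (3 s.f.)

240 V

ρ = 0.513 Ω·mm²/m = 5.13×10^-7 Ω·m
A = m/(density·L) = 0.0144/(8870×6.57) = 2.4710e-07 m²
R = ρL/A = (5.13×10^-7)(6.57)/(2.4710e-07) = 13.64 Ω
V = IR = 17.6 × 13.64 = 240 V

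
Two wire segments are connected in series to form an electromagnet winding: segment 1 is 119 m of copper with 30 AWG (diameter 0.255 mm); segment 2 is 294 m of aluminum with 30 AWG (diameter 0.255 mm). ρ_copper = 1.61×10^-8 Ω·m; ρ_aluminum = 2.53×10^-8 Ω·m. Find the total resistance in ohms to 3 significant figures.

183 Ω

Segment 1: A = π(0.255/2 mm)² = π(1.2750e-04 m)² = 5.107e-08 m²
R₁ = ρL/A = (1.61×10^-8)(119)/(5.107e-08) = 37.51 Ω
R₂ = (2.53×10^-8)(294)/(5.107e-08) = 145.6 Ω
R = R₁ + R₂ = 183 Ω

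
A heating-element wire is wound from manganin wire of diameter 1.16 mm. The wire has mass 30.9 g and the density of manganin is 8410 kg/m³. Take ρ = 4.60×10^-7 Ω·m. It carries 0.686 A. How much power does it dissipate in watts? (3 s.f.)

0.712 W

A = π(d/2)² = π(5.8000e-04 m)² = 1.0568e-06 m²
L = m/(density·A) = 0.0309/(8410×1.0568e-06) = 3.477 m
R = ρL/A = (4.60×10^-7)(3.477)/(1.0568e-06) = 1.513 Ω
P = I²R = (0.686)² × 1.513 = 0.712 W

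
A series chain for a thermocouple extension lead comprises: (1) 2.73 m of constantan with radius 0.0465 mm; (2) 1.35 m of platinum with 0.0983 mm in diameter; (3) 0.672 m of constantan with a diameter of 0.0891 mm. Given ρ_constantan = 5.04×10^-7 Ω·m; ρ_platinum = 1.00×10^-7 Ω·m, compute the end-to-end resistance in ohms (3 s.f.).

Seg 1: A = πr² = π(4.6500e-05 m)² = 6.793e-09 m²
R_1 = (5.04×10^-7)(2.73)/(6.793e-09) = 202.6 Ω
Seg 2: A = π(d/2)² = π(4.9150e-05 m)² = 7.589e-09 m²
R_2 = (1.00×10^-7)(1.35)/(7.589e-09) = 17.79 Ω
Seg 3: A = π(d/2)² = π(4.4550e-05 m)² = 6.235e-09 m²
R_3 = (5.04×10^-7)(0.672)/(6.235e-09) = 54.32 Ω
R_total = R_1 + R_2 + R_3 = 275 Ω

275 Ω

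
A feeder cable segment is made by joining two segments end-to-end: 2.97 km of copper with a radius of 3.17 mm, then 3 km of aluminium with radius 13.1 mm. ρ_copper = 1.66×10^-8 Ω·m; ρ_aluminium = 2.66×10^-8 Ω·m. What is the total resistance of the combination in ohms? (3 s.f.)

1.71 Ω

Segment 1: A = πr² = π(3.1700e-03 m)² = 3.157e-05 m²
R₁ = ρL/A = (1.66×10^-8)(2970)/(3.157e-05) = 1.562 Ω
Segment 2: A = πr² = π(1.3100e-02 m)² = 5.391e-04 m²
R₂ = (2.66×10^-8)(3000)/(5.391e-04) = 0.148 Ω
R = R₁ + R₂ = 1.71 Ω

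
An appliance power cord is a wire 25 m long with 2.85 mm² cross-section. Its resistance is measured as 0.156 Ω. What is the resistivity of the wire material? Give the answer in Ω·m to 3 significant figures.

A = 2.85 mm² = 2.850e-06 m²
ρ = RA/L = (0.156)(2.850e-06)/(25) = 1.78×10^-8 Ω·m

1.78×10^-8 Ω·m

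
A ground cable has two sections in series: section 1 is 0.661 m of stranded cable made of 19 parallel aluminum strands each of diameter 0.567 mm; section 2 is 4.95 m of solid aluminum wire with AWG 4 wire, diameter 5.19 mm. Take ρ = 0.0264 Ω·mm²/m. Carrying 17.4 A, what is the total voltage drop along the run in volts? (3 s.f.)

0.171 V

ρ = 0.0264 Ω·mm²/m = 2.64×10^-8 Ω·m
Section 1: A_strand = π(2.8350e-04)² = 2.525e-07 m²; R₁ = ρL/(N·A_s) = (2.64×10^-8)(0.661)/(19×2.525e-07) = 0.003637 Ω
Section 2: A = π(5.19/2 mm)² = π(2.5950e-03 m)² = 2.116e-05 m²
R₂ = (2.64×10^-8)(4.95)/(2.116e-05) = 0.006177 Ω
R = R₁ + R₂ = 0.009815 Ω
V = IR = 17.4 × 0.009815 = 0.171 V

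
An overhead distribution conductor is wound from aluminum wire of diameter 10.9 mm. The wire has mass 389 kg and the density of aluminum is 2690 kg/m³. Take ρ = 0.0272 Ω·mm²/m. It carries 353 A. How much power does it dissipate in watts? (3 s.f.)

56300 W

ρ = 0.0272 Ω·mm²/m = 2.72×10^-8 Ω·m
A = π(d/2)² = π(5.4500e-03 m)² = 9.3313e-05 m²
L = m/(density·A) = 389/(2690×9.3313e-05) = 1550 m
R = ρL/A = (2.72×10^-8)(1550)/(9.3313e-05) = 0.4517 Ω
P = I²R = (353)² × 0.4517 = 56300 W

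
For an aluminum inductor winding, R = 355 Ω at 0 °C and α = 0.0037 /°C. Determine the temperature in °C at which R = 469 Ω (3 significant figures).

R = R₀(1 + α(T − T₀)) ⇒ T = T₀ + (R/R₀ − 1)/α
T = 0 + (469/355 − 1)/0.0037 = 0 + (0.3211)/0.0037 = 86.8 °C

86.8 °C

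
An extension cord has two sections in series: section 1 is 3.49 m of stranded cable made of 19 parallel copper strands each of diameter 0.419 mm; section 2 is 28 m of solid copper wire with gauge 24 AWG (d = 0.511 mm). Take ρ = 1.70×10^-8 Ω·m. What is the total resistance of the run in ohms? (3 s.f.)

Section 1: A_strand = π(2.0950e-04)² = 1.379e-07 m²; R₁ = ρL/(N·A_s) = (1.70×10^-8)(3.49)/(19×1.379e-07) = 0.02265 Ω
Section 2: A = π(0.511/2 mm)² = π(2.5550e-04 m)² = 2.051e-07 m²
R₂ = (1.70×10^-8)(28)/(2.051e-07) = 2.321 Ω
R = R₁ + R₂ = 2.34 Ω

2.34 Ω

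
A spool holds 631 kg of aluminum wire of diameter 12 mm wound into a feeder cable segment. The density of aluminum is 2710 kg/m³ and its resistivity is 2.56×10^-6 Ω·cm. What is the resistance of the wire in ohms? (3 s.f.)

0.466 Ω

ρ = 2.56×10^-6 Ω·cm = 2.56×10^-8 Ω·m
A = π(d/2)² = π(6.0000e-03 m)² = 1.1310e-04 m²
L = m/(density·A) = 631/(2710×1.1310e-04) = 2059 m
R = ρL/A = (2.56×10^-8)(2059)/(1.1310e-04) = 0.466 Ω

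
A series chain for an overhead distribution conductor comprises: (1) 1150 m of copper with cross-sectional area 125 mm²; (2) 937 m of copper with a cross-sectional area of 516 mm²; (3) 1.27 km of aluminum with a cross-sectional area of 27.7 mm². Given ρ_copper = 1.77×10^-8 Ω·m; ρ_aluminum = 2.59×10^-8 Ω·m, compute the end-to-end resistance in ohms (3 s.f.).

Seg 1: A = 125 mm² = 1.250e-04 m²
R_1 = (1.77×10^-8)(1150)/(1.250e-04) = 0.1628 Ω
Seg 2: A = 516 mm² = 5.160e-04 m²
R_2 = (1.77×10^-8)(937)/(5.160e-04) = 0.03214 Ω
Seg 3: A = 27.7 mm² = 2.770e-05 m²
R_3 = (2.59×10^-8)(1270)/(2.770e-05) = 1.187 Ω
R_total = R_1 + R_2 + R_3 = 1.38 Ω

1.38 Ω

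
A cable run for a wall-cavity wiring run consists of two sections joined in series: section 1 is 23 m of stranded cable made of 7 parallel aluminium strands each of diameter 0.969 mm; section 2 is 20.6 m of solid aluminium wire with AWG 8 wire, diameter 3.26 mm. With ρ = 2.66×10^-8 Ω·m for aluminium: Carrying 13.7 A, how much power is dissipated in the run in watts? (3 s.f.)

Section 1: A_strand = π(4.8450e-04)² = 7.375e-07 m²; R₁ = ρL/(N·A_s) = (2.66×10^-8)(23)/(7×7.375e-07) = 0.1185 Ω
Section 2: A = π(3.26/2 mm)² = π(1.6300e-03 m)² = 8.347e-06 m²
R₂ = (2.66×10^-8)(20.6)/(8.347e-06) = 0.06565 Ω
R = R₁ + R₂ = 0.1842 Ω
P = I²R = (13.7)² × 0.1842 = 34.6 W

34.6 W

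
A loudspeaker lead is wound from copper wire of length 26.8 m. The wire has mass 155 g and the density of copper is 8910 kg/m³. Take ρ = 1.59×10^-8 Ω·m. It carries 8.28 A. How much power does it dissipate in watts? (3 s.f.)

A = m/(density·L) = 0.155/(8910×26.8) = 6.4911e-07 m²
R = ρL/A = (1.59×10^-8)(26.8)/(6.4911e-07) = 0.6565 Ω
P = I²R = (8.28)² × 0.6565 = 45.0 W

45.0 W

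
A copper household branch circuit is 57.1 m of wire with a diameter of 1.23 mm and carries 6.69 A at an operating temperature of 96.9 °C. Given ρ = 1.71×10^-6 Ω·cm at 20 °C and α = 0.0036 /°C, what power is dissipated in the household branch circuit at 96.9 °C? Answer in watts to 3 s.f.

47.0 W

ρ = 1.71×10^-6 Ω·cm = 1.71×10^-8 Ω·m
A = π(d/2)² = π(6.1500e-04 m)² = 1.188e-06 m²
R₍20₎ = ρL/A = (1.71×10^-8)(57.1)/(1.188e-06) = 0.8217 Ω
R₍96.9₎ = R₍20₎(1 + αΔT) = 0.8217 × (1 + 0.0036×76.9) = 1.049 Ω
P = I²R = (6.69)² × 1.049 = 47.0 W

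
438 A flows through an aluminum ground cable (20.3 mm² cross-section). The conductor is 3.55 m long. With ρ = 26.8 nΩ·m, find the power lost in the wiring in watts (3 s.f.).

ρ = 26.8 nΩ·m = 2.68×10^-8 Ω·m
A = 20.3 mm² = 2.030e-05 m²
R = ρL/A = (2.68×10^-8)(3.55)/(2.030e-05) = 0.004687 Ω
P = I²R = (438)² × 0.004687 = 899 W

899 W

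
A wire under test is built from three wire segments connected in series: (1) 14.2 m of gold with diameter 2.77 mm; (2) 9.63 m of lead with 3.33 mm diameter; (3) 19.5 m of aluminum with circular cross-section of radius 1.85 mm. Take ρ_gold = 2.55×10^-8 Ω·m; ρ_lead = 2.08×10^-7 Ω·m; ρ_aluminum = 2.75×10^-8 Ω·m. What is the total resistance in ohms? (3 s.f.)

0.340 Ω

Seg 1: A = π(d/2)² = π(1.3850e-03 m)² = 6.026e-06 m²
R_1 = (2.55×10^-8)(14.2)/(6.026e-06) = 0.06009 Ω
Seg 2: A = π(d/2)² = π(1.6650e-03 m)² = 8.709e-06 m²
R_2 = (2.08×10^-7)(9.63)/(8.709e-06) = 0.23 Ω
Seg 3: A = πr² = π(1.8500e-03 m)² = 1.075e-05 m²
R_3 = (2.75×10^-8)(19.5)/(1.075e-05) = 0.04987 Ω
R_total = R_1 + R_2 + R_3 = 0.340 Ω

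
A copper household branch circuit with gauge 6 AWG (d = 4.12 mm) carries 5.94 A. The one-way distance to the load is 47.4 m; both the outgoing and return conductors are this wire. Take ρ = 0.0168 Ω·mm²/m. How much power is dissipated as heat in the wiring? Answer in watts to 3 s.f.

4.22 W

ρ = 0.0168 Ω·mm²/m = 1.68×10^-8 Ω·m
A = π(4.12/2 mm)² = π(2.0600e-03 m)² = 1.333e-05 m²
Total conductor length (both ways) L = 2 × 47.4 = 94.8 m
R = ρL/A = (1.68×10^-8)(94.8)/(1.333e-05) = 0.1195 Ω
P = I²R = (5.94)² × 0.1195 = 4.22 W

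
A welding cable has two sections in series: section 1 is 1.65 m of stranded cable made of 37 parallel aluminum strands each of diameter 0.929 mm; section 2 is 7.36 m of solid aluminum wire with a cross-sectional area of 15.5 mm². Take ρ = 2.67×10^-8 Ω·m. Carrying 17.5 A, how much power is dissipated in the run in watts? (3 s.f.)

Section 1: A_strand = π(4.6450e-04)² = 6.778e-07 m²; R₁ = ρL/(N·A_s) = (2.67×10^-8)(1.65)/(37×6.778e-07) = 0.001757 Ω
Section 2: A = 15.5 mm² = 1.550e-05 m²
R₂ = (2.67×10^-8)(7.36)/(1.550e-05) = 0.01268 Ω
R = R₁ + R₂ = 0.01443 Ω
P = I²R = (17.5)² × 0.01443 = 4.42 W

4.42 W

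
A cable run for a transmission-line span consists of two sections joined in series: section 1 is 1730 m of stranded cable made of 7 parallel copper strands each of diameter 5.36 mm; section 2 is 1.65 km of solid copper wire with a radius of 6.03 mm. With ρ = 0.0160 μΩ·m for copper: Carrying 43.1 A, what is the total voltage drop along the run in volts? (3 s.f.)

ρ = 0.0160 μΩ·m = 1.60×10^-8 Ω·m
Section 1: A_strand = π(2.6800e-03)² = 2.256e-05 m²; R₁ = ρL/(N·A_s) = (1.60×10^-8)(1730)/(7×2.256e-05) = 0.1752 Ω
Section 2: A = πr² = π(6.0300e-03 m)² = 1.142e-04 m²
R₂ = (1.60×10^-8)(1650)/(1.142e-04) = 0.2311 Ω
R = R₁ + R₂ = 0.4064 Ω
V = IR = 43.1 × 0.4064 = 17.5 V

17.5 V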